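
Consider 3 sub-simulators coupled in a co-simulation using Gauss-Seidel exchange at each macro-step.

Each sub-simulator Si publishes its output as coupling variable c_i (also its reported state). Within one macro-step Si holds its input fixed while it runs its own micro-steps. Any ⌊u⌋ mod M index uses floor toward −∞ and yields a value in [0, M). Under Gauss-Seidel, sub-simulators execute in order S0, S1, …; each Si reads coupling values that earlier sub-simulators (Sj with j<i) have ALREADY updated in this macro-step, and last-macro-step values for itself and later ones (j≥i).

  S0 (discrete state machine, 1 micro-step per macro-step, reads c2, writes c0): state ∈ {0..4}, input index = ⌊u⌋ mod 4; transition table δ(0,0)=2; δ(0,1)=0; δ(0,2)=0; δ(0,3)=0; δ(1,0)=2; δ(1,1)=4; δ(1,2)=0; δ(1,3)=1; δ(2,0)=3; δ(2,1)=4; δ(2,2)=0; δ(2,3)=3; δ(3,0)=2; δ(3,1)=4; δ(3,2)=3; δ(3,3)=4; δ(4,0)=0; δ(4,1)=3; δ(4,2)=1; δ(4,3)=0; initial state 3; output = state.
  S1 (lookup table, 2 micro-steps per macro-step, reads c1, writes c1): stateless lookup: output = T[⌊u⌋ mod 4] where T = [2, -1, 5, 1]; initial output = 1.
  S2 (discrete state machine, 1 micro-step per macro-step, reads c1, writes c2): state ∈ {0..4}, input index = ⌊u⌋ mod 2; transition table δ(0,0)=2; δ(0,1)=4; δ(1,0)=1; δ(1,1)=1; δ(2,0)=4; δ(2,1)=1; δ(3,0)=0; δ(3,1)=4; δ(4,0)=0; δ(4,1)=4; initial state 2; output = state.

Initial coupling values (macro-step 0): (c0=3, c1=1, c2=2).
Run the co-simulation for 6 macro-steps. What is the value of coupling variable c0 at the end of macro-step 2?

c0 at macro-step 2 = 4

macro 1: S0 reads c2=2 → after 1×micro: 3; S1 reads c1=1 → after 2×micro: -1; S2 reads c1=-1 → after 1×micro: 1 ⇒ (c0=3, c1=-1, c2=1)
macro 2: S0 reads c2=1 → after 1×micro: 4; S1 reads c1=-1 → after 2×micro: 1; S2 reads c1=1 → after 1×micro: 1 ⇒ (c0=4, c1=1, c2=1)
macro 3: S0 reads c2=1 → after 1×micro: 3; S1 reads c1=1 → after 2×micro: -1; S2 reads c1=-1 → after 1×micro: 1 ⇒ (c0=3, c1=-1, c2=1)
macro 4: S0 reads c2=1 → after 1×micro: 4; S1 reads c1=-1 → after 2×micro: 1; S2 reads c1=1 → after 1×micro: 1 ⇒ (c0=4, c1=1, c2=1)
macro 5: S0 reads c2=1 → after 1×micro: 3; S1 reads c1=1 → after 2×micro: -1; S2 reads c1=-1 → after 1×micro: 1 ⇒ (c0=3, c1=-1, c2=1)
macro 6: S0 reads c2=1 → after 1×micro: 4; S1 reads c1=-1 → after 2×micro: 1; S2 reads c1=1 → after 1×micro: 1 ⇒ (c0=4, c1=1, c2=1)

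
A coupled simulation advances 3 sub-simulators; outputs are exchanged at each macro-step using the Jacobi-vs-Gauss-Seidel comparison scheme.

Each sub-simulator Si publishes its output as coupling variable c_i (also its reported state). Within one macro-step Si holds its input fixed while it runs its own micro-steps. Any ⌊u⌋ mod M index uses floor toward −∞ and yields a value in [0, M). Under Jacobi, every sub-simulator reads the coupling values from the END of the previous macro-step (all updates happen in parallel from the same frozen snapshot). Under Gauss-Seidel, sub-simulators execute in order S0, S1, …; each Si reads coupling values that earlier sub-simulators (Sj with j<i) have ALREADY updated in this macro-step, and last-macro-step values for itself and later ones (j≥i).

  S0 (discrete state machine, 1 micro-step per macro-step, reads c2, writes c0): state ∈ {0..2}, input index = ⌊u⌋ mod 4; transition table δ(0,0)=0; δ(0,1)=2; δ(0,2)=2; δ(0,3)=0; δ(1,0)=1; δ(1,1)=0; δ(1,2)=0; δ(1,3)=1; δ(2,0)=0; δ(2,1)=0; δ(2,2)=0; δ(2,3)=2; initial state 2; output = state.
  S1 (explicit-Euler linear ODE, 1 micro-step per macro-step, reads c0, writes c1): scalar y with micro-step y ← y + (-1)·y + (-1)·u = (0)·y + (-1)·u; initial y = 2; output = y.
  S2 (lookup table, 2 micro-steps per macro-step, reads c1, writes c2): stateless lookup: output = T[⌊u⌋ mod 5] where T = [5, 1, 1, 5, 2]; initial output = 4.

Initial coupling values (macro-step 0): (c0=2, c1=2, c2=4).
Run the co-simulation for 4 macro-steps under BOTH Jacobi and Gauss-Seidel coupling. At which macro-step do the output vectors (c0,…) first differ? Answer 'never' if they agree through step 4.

first divergence at macro-step: 1

[Jacobi] macro 1: S0 reads c2=4 → after 1×micro: 0; S1 reads c0=2 → after 1×micro: -2; S2 reads c1=2 → after 2×micro: 1 ⇒ (c0=0, c1=-2, c2=1)
[Jacobi] macro 2: S0 reads c2=1 → after 1×micro: 2; S1 reads c0=0 → after 1×micro: 0; S2 reads c1=-2 → after 2×micro: 5 ⇒ (c0=2, c1=0, c2=5)
[Jacobi] macro 3: S0 reads c2=5 → after 1×micro: 0; S1 reads c0=2 → after 1×micro: -2; S2 reads c1=0 → after 2×micro: 5 ⇒ (c0=0, c1=-2, c2=5)
[Jacobi] macro 4: S0 reads c2=5 → after 1×micro: 2; S1 reads c0=0 → after 1×micro: 0; S2 reads c1=-2 → after 2×micro: 5 ⇒ (c0=2, c1=0, c2=5)
[Gauss-Seidel] macro 1: S0 reads c2=4 → after 1×micro: 0; S1 reads c0=0 → after 1×micro: 0; S2 reads c1=0 → after 2×micro: 5 ⇒ (c0=0, c1=0, c2=5)
[Gauss-Seidel] macro 2: S0 reads c2=5 → after 1×micro: 2; S1 reads c0=2 → after 1×micro: -2; S2 reads c1=-2 → after 2×micro: 5 ⇒ (c0=2, c1=-2, c2=5)
[Gauss-Seidel] macro 3: S0 reads c2=5 → after 1×micro: 0; S1 reads c0=0 → after 1×micro: 0; S2 reads c1=0 → after 2×micro: 5 ⇒ (c0=0, c1=0, c2=5)
[Gauss-Seidel] macro 4: S0 reads c2=5 → after 1×micro: 2; S1 reads c0=2 → after 1×micro: -2; S2 reads c1=-2 → after 2×micro: 5 ⇒ (c0=2, c1=-2, c2=5)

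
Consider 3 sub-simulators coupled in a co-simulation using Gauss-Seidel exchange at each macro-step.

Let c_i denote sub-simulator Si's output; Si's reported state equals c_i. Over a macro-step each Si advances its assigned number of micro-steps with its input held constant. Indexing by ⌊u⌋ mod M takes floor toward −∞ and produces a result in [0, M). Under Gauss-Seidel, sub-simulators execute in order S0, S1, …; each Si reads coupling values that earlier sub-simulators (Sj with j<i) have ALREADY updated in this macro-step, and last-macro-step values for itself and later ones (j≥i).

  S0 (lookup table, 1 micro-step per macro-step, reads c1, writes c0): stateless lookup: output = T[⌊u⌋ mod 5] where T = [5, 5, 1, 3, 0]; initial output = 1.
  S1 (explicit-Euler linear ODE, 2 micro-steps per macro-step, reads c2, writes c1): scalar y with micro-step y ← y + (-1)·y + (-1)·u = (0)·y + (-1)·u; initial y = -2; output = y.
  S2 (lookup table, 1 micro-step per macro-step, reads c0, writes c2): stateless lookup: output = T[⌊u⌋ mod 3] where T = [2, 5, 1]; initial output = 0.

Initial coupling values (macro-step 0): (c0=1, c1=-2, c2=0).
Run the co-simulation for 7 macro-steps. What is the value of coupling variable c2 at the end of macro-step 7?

c2 at macro-step 7 = 2

macro 1: S0 reads c1=-2 → after 1×micro: 3; S1 reads c2=0 → after 2×micro: 0; S2 reads c0=3 → after 1×micro: 2 ⇒ (c0=3, c1=0, c2=2)
macro 2: S0 reads c1=0 → after 1×micro: 5; S1 reads c2=2 → after 2×micro: -2; S2 reads c0=5 → after 1×micro: 1 ⇒ (c0=5, c1=-2, c2=1)
macro 3: S0 reads c1=-2 → after 1×micro: 3; S1 reads c2=1 → after 2×micro: -1; S2 reads c0=3 → after 1×micro: 2 ⇒ (c0=3, c1=-1, c2=2)
macro 4: S0 reads c1=-1 → after 1×micro: 0; S1 reads c2=2 → after 2×micro: -2; S2 reads c0=0 → after 1×micro: 2 ⇒ (c0=0, c1=-2, c2=2)
macro 5: S0 reads c1=-2 → after 1×micro: 3; S1 reads c2=2 → after 2×micro: -2; S2 reads c0=3 → after 1×micro: 2 ⇒ (c0=3, c1=-2, c2=2)
macro 6: S0 reads c1=-2 → after 1×micro: 3; S1 reads c2=2 → after 2×micro: -2; S2 reads c0=3 → after 1×micro: 2 ⇒ (c0=3, c1=-2, c2=2)
macro 7: S0 reads c1=-2 → after 1×micro: 3; S1 reads c2=2 → after 2×micro: -2; S2 reads c0=3 → after 1×micro: 2 ⇒ (c0=3, c1=-2, c2=2)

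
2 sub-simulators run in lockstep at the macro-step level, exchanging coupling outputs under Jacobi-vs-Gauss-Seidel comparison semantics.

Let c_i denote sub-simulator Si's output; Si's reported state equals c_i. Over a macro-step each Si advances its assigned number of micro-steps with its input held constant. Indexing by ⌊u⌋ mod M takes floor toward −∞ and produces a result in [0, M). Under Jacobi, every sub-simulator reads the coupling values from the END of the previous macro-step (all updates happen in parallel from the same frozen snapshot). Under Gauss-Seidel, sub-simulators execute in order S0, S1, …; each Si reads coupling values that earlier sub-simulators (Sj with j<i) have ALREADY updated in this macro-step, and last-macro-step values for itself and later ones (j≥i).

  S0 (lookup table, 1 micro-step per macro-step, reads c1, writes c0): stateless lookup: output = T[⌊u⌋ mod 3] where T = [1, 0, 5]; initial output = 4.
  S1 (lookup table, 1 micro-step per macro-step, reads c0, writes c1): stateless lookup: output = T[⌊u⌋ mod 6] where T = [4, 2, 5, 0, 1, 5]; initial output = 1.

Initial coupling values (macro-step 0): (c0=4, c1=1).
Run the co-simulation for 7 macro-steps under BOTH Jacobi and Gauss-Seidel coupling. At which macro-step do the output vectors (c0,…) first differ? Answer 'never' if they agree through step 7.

[Jacobi] macro 1: S0 reads c1=1 → after 1×micro: 0; S1 reads c0=4 → after 1×micro: 1 ⇒ (c0=0, c1=1)
[Jacobi] macro 2: S0 reads c1=1 → after 1×micro: 0; S1 reads c0=0 → after 1×micro: 4 ⇒ (c0=0, c1=4)
[Jacobi] macro 3: S0 reads c1=4 → after 1×micro: 0; S1 reads c0=0 → after 1×micro: 4 ⇒ (c0=0, c1=4)
[Jacobi] macro 4: S0 reads c1=4 → after 1×micro: 0; S1 reads c0=0 → after 1×micro: 4 ⇒ (c0=0, c1=4)
[Jacobi] macro 5: S0 reads c1=4 → after 1×micro: 0; S1 reads c0=0 → after 1×micro: 4 ⇒ (c0=0, c1=4)
[Jacobi] macro 6: S0 reads c1=4 → after 1×micro: 0; S1 reads c0=0 → after 1×micro: 4 ⇒ (c0=0, c1=4)
[Jacobi] macro 7: S0 reads c1=4 → after 1×micro: 0; S1 reads c0=0 → after 1×micro: 4 ⇒ (c0=0, c1=4)
[Gauss-Seidel] macro 1: S0 reads c1=1 → after 1×micro: 0; S1 reads c0=0 → after 1×micro: 4 ⇒ (c0=0, c1=4)
[Gauss-Seidel] macro 2: S0 reads c1=4 → after 1×micro: 0; S1 reads c0=0 → after 1×micro: 4 ⇒ (c0=0, c1=4)
[Gauss-Seidel] macro 3: S0 reads c1=4 → after 1×micro: 0; S1 reads c0=0 → after 1×micro: 4 ⇒ (c0=0, c1=4)
[Gauss-Seidel] macro 4: S0 reads c1=4 → after 1×micro: 0; S1 reads c0=0 → after 1×micro: 4 ⇒ (c0=0, c1=4)
[Gauss-Seidel] macro 5: S0 reads c1=4 → after 1×micro: 0; S1 reads c0=0 → after 1×micro: 4 ⇒ (c0=0, c1=4)
[Gauss-Seidel] macro 6: S0 reads c1=4 → after 1×micro: 0; S1 reads c0=0 → after 1×micro: 4 ⇒ (c0=0, c1=4)
[Gauss-Seidel] macro 7: S0 reads c1=4 → after 1×micro: 0; S1 reads c0=0 → after 1×micro: 4 ⇒ (c0=0, c1=4)

first divergence at macro-step: 1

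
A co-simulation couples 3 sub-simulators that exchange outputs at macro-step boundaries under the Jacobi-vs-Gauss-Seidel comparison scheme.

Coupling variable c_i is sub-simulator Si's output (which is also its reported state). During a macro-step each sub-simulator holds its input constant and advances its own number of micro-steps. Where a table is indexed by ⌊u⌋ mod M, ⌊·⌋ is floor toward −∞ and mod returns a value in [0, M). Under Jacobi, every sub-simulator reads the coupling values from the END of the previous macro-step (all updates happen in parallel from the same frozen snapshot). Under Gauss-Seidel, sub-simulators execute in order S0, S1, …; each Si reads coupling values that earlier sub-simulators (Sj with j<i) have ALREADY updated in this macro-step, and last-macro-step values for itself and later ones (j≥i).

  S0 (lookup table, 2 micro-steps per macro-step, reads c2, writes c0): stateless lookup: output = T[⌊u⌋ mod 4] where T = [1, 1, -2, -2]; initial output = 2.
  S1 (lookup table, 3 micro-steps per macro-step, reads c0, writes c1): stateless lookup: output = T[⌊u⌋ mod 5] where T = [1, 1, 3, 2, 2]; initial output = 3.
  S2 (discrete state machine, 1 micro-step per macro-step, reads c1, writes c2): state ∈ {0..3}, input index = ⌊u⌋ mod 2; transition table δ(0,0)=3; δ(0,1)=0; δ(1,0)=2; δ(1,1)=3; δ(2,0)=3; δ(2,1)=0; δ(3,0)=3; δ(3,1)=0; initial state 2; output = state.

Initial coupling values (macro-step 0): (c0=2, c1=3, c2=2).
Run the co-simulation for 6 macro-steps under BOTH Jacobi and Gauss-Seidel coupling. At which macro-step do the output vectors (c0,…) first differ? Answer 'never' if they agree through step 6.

first divergence at macro-step: 1

[Jacobi] macro 1: S0 reads c2=2 → after 2×micro: -2; S1 reads c0=2 → after 3×micro: 3; S2 reads c1=3 → after 1×micro: 0 ⇒ (c0=-2, c1=3, c2=0)
[Jacobi] macro 2: S0 reads c2=0 → after 2×micro: 1; S1 reads c0=-2 → after 3×micro: 2; S2 reads c1=3 → after 1×micro: 0 ⇒ (c0=1, c1=2, c2=0)
[Jacobi] macro 3: S0 reads c2=0 → after 2×micro: 1; S1 reads c0=1 → after 3×micro: 1; S2 reads c1=2 → after 1×micro: 3 ⇒ (c0=1, c1=1, c2=3)
[Jacobi] macro 4: S0 reads c2=3 → after 2×micro: -2; S1 reads c0=1 → after 3×micro: 1; S2 reads c1=1 → after 1×micro: 0 ⇒ (c0=-2, c1=1, c2=0)
[Jacobi] macro 5: S0 reads c2=0 → after 2×micro: 1; S1 reads c0=-2 → after 3×micro: 2; S2 reads c1=1 → after 1×micro: 0 ⇒ (c0=1, c1=2, c2=0)
[Jacobi] macro 6: S0 reads c2=0 → after 2×micro: 1; S1 reads c0=1 → after 3×micro: 1; S2 reads c1=2 → after 1×micro: 3 ⇒ (c0=1, c1=1, c2=3)
[Gauss-Seidel] macro 1: S0 reads c2=2 → after 2×micro: -2; S1 reads c0=-2 → after 3×micro: 2; S2 reads c1=2 → after 1×micro: 3 ⇒ (c0=-2, c1=2, c2=3)
[Gauss-Seidel] macro 2: S0 reads c2=3 → after 2×micro: -2; S1 reads c0=-2 → after 3×micro: 2; S2 reads c1=2 → after 1×micro: 3 ⇒ (c0=-2, c1=2, c2=3)
[Gauss-Seidel] macro 3: S0 reads c2=3 → after 2×micro: -2; S1 reads c0=-2 → after 3×micro: 2; S2 reads c1=2 → after 1×micro: 3 ⇒ (c0=-2, c1=2, c2=3)
[Gauss-Seidel] macro 4: S0 reads c2=3 → after 2×micro: -2; S1 reads c0=-2 → after 3×micro: 2; S2 reads c1=2 → after 1×micro: 3 ⇒ (c0=-2, c1=2, c2=3)
[Gauss-Seidel] macro 5: S0 reads c2=3 → after 2×micro: -2; S1 reads c0=-2 → after 3×micro: 2; S2 reads c1=2 → after 1×micro: 3 ⇒ (c0=-2, c1=2, c2=3)
[Gauss-Seidel] macro 6: S0 reads c2=3 → after 2×micro: -2; S1 reads c0=-2 → after 3×micro: 2; S2 reads c1=2 → after 1×micro: 3 ⇒ (c0=-2, c1=2, c2=3)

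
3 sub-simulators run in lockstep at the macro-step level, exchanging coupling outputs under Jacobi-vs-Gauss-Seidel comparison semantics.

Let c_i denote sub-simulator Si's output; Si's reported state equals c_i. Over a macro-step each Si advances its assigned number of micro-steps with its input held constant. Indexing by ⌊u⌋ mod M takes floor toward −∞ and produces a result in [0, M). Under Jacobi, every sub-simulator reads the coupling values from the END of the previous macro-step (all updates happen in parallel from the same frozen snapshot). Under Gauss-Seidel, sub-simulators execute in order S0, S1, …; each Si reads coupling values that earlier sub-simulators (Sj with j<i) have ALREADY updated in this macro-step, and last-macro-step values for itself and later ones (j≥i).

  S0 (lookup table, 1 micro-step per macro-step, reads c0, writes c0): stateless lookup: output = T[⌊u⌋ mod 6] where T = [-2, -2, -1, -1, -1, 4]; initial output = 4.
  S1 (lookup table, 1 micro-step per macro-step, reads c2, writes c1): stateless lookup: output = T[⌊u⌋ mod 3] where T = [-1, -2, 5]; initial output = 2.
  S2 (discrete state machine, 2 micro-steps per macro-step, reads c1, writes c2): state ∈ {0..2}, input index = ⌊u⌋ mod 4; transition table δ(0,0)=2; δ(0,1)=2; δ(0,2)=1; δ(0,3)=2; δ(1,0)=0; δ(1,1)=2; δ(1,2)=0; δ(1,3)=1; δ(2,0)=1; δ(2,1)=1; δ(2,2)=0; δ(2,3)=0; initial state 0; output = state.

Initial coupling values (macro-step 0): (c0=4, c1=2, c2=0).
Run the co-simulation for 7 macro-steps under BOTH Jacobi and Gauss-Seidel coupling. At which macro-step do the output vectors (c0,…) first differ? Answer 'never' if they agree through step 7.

[Jacobi] macro 1: S0 reads c0=4 → after 1×micro: -1; S1 reads c2=0 → after 1×micro: -1; S2 reads c1=2 → after 2×micro: 0 ⇒ (c0=-1, c1=-1, c2=0)
[Jacobi] macro 2: S0 reads c0=-1 → after 1×micro: 4; S1 reads c2=0 → after 1×micro: -1; S2 reads c1=-1 → after 2×micro: 0 ⇒ (c0=4, c1=-1, c2=0)
[Jacobi] macro 3: S0 reads c0=4 → after 1×micro: -1; S1 reads c2=0 → after 1×micro: -1; S2 reads c1=-1 → after 2×micro: 0 ⇒ (c0=-1, c1=-1, c2=0)
[Jacobi] macro 4: S0 reads c0=-1 → after 1×micro: 4; S1 reads c2=0 → after 1×micro: -1; S2 reads c1=-1 → after 2×micro: 0 ⇒ (c0=4, c1=-1, c2=0)
[Jacobi] macro 5: S0 reads c0=4 → after 1×micro: -1; S1 reads c2=0 → after 1×micro: -1; S2 reads c1=-1 → after 2×micro: 0 ⇒ (c0=-1, c1=-1, c2=0)
[Jacobi] macro 6: S0 reads c0=-1 → after 1×micro: 4; S1 reads c2=0 → after 1×micro: -1; S2 reads c1=-1 → after 2×micro: 0 ⇒ (c0=4, c1=-1, c2=0)
[Jacobi] macro 7: S0 reads c0=4 → after 1×micro: -1; S1 reads c2=0 → after 1×micro: -1; S2 reads c1=-1 → after 2×micro: 0 ⇒ (c0=-1, c1=-1, c2=0)
[Gauss-Seidel] macro 1: S0 reads c0=4 → after 1×micro: -1; S1 reads c2=0 → after 1×micro: -1; S2 reads c1=-1 → after 2×micro: 0 ⇒ (c0=-1, c1=-1, c2=0)
[Gauss-Seidel] macro 2: S0 reads c0=-1 → after 1×micro: 4; S1 reads c2=0 → after 1×micro: -1; S2 reads c1=-1 → after 2×micro: 0 ⇒ (c0=4, c1=-1, c2=0)
[Gauss-Seidel] macro 3: S0 reads c0=4 → after 1×micro: -1; S1 reads c2=0 → after 1×micro: -1; S2 reads c1=-1 → after 2×micro: 0 ⇒ (c0=-1, c1=-1, c2=0)
[Gauss-Seidel] macro 4: S0 reads c0=-1 → after 1×micro: 4; S1 reads c2=0 → after 1×micro: -1; S2 reads c1=-1 → after 2×micro: 0 ⇒ (c0=4, c1=-1, c2=0)
[Gauss-Seidel] macro 5: S0 reads c0=4 → after 1×micro: -1; S1 reads c2=0 → after 1×micro: -1; S2 reads c1=-1 → after 2×micro: 0 ⇒ (c0=-1, c1=-1, c2=0)
[Gauss-Seidel] macro 6: S0 reads c0=-1 → after 1×micro: 4; S1 reads c2=0 → after 1×micro: -1; S2 reads c1=-1 → after 2×micro: 0 ⇒ (c0=4, c1=-1, c2=0)
[Gauss-Seidel] macro 7: S0 reads c0=4 → after 1×micro: -1; S1 reads c2=0 → after 1×micro: -1; S2 reads c1=-1 → after 2×micro: 0 ⇒ (c0=-1, c1=-1, c2=0)

first divergence at macro-step: never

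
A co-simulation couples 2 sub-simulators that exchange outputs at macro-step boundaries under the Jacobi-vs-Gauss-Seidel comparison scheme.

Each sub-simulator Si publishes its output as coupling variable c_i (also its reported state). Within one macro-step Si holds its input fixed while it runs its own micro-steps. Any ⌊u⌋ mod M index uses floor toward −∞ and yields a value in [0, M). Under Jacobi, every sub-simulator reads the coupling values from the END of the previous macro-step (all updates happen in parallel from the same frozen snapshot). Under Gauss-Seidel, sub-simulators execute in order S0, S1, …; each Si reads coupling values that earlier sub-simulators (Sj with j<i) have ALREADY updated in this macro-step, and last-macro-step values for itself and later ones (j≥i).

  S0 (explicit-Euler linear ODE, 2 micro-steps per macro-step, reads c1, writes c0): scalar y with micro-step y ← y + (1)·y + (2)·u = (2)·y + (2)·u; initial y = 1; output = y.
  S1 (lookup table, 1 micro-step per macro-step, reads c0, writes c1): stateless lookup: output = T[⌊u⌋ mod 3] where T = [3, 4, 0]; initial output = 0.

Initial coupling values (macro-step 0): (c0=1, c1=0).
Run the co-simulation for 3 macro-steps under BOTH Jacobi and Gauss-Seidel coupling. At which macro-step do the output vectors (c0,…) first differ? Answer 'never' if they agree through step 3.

[Jacobi] macro 1: S0 reads c1=0 → after 2×micro: 4; S1 reads c0=1 → after 1×micro: 4 ⇒ (c0=4, c1=4)
[Jacobi] macro 2: S0 reads c1=4 → after 2×micro: 40; S1 reads c0=4 → after 1×micro: 4 ⇒ (c0=40, c1=4)
[Jacobi] macro 3: S0 reads c1=4 → after 2×micro: 184; S1 reads c0=40 → after 1×micro: 4 ⇒ (c0=184, c1=4)
[Gauss-Seidel] macro 1: S0 reads c1=0 → after 2×micro: 4; S1 reads c0=4 → after 1×micro: 4 ⇒ (c0=4, c1=4)
[Gauss-Seidel] macro 2: S0 reads c1=4 → after 2×micro: 40; S1 reads c0=40 → after 1×micro: 4 ⇒ (c0=40, c1=4)
[Gauss-Seidel] macro 3: S0 reads c1=4 → after 2×micro: 184; S1 reads c0=184 → after 1×micro: 4 ⇒ (c0=184, c1=4)

first divergence at macro-step: never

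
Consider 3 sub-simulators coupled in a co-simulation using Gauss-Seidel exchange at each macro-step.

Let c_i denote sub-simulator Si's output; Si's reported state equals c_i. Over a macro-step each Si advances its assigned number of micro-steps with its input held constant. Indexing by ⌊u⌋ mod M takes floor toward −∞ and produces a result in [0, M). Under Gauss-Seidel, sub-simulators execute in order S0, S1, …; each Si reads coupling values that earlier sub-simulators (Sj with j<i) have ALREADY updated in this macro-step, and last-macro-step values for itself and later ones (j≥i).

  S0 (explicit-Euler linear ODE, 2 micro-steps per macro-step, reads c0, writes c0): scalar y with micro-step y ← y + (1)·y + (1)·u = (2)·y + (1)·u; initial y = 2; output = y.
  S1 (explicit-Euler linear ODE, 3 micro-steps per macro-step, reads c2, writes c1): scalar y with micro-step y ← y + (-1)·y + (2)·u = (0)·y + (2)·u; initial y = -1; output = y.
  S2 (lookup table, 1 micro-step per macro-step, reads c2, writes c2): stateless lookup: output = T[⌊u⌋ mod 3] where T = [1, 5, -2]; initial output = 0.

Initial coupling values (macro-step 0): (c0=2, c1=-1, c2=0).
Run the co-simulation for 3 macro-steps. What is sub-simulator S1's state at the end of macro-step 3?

macro 1: S0 reads c0=2 → after 2×micro: 14; S1 reads c2=0 → after 3×micro: 0; S2 reads c2=0 → after 1×micro: 1 ⇒ (c0=14, c1=0, c2=1)
macro 2: S0 reads c0=14 → after 2×micro: 98; S1 reads c2=1 → after 3×micro: 2; S2 reads c2=1 → after 1×micro: 5 ⇒ (c0=98, c1=2, c2=5)
macro 3: S0 reads c0=98 → after 2×micro: 686; S1 reads c2=5 → after 3×micro: 10; S2 reads c2=5 → after 1×micro: -2 ⇒ (c0=686, c1=10, c2=-2)

S1 state at macro-step 3 = 10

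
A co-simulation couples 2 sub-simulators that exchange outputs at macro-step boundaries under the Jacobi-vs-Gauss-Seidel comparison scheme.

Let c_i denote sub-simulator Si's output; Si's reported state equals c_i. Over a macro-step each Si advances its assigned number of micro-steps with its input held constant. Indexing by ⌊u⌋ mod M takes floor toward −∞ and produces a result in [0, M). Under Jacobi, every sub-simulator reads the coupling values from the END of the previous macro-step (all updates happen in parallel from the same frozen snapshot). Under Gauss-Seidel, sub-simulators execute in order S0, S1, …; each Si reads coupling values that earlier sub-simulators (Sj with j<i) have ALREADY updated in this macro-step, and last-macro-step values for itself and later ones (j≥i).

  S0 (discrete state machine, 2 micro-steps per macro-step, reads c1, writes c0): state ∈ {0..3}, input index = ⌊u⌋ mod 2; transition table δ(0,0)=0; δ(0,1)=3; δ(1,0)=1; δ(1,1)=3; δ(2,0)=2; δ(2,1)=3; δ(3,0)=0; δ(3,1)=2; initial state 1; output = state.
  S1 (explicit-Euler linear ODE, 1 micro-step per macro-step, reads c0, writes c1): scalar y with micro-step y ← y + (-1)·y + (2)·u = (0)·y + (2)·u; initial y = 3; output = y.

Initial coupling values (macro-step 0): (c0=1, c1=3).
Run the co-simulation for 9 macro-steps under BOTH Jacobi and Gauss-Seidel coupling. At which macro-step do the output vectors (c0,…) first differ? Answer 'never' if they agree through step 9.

[Jacobi] macro 1: S0 reads c1=3 → after 2×micro: 2; S1 reads c0=1 → after 1×micro: 2 ⇒ (c0=2, c1=2)
[Jacobi] macro 2: S0 reads c1=2 → after 2×micro: 2; S1 reads c0=2 → after 1×micro: 4 ⇒ (c0=2, c1=4)
[Jacobi] macro 3: S0 reads c1=4 → after 2×micro: 2; S1 reads c0=2 → after 1×micro: 4 ⇒ (c0=2, c1=4)
[Jacobi] macro 4: S0 reads c1=4 → after 2×micro: 2; S1 reads c0=2 → after 1×micro: 4 ⇒ (c0=2, c1=4)
[Jacobi] macro 5: S0 reads c1=4 → after 2×micro: 2; S1 reads c0=2 → after 1×micro: 4 ⇒ (c0=2, c1=4)
[Jacobi] macro 6: S0 reads c1=4 → after 2×micro: 2; S1 reads c0=2 → after 1×micro: 4 ⇒ (c0=2, c1=4)
[Jacobi] macro 7: S0 reads c1=4 → after 2×micro: 2; S1 reads c0=2 → after 1×micro: 4 ⇒ (c0=2, c1=4)
[Jacobi] macro 8: S0 reads c1=4 → after 2×micro: 2; S1 reads c0=2 → after 1×micro: 4 ⇒ (c0=2, c1=4)
[Jacobi] macro 9: S0 reads c1=4 → after 2×micro: 2; S1 reads c0=2 → after 1×micro: 4 ⇒ (c0=2, c1=4)
[Gauss-Seidel] macro 1: S0 reads c1=3 → after 2×micro: 2; S1 reads c0=2 → after 1×micro: 4 ⇒ (c0=2, c1=4)
[Gauss-Seidel] macro 2: S0 reads c1=4 → after 2×micro: 2; S1 reads c0=2 → after 1×micro: 4 ⇒ (c0=2, c1=4)
[Gauss-Seidel] macro 3: S0 reads c1=4 → after 2×micro: 2; S1 reads c0=2 → after 1×micro: 4 ⇒ (c0=2, c1=4)
[Gauss-Seidel] macro 4: S0 reads c1=4 → after 2×micro: 2; S1 reads c0=2 → after 1×micro: 4 ⇒ (c0=2, c1=4)
[Gauss-Seidel] macro 5: S0 reads c1=4 → after 2×micro: 2; S1 reads c0=2 → after 1×micro: 4 ⇒ (c0=2, c1=4)
[Gauss-Seidel] macro 6: S0 reads c1=4 → after 2×micro: 2; S1 reads c0=2 → after 1×micro: 4 ⇒ (c0=2, c1=4)
[Gauss-Seidel] macro 7: S0 reads c1=4 → after 2×micro: 2; S1 reads c0=2 → after 1×micro: 4 ⇒ (c0=2, c1=4)
[Gauss-Seidel] macro 8: S0 reads c1=4 → after 2×micro: 2; S1 reads c0=2 → after 1×micro: 4 ⇒ (c0=2, c1=4)
[Gauss-Seidel] macro 9: S0 reads c1=4 → after 2×micro: 2; S1 reads c0=2 → after 1×micro: 4 ⇒ (c0=2, c1=4)

first divergence at macro-step: 1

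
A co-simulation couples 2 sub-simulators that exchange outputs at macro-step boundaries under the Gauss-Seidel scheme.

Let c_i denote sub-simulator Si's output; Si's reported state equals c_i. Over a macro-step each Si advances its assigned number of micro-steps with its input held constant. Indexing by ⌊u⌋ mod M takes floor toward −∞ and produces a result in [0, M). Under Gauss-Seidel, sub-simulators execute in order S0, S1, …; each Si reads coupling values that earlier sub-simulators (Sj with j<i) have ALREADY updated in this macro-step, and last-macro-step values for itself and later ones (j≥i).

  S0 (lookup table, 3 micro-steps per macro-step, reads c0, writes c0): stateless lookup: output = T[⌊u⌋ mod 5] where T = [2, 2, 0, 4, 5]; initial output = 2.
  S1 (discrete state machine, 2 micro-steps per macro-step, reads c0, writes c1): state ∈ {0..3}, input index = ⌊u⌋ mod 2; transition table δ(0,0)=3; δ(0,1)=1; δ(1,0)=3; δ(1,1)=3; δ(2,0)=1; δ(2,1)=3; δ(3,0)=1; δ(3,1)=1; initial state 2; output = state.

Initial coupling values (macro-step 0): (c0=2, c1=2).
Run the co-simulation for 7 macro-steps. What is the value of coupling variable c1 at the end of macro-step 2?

c1 at macro-step 2 = 3

macro 1: S0 reads c0=2 → after 3×micro: 0; S1 reads c0=0 → after 2×micro: 3 ⇒ (c0=0, c1=3)
macro 2: S0 reads c0=0 → after 3×micro: 2; S1 reads c0=2 → after 2×micro: 3 ⇒ (c0=2, c1=3)
macro 3: S0 reads c0=2 → after 3×micro: 0; S1 reads c0=0 → after 2×micro: 3 ⇒ (c0=0, c1=3)
macro 4: S0 reads c0=0 → after 3×micro: 2; S1 reads c0=2 → after 2×micro: 3 ⇒ (c0=2, c1=3)
macro 5: S0 reads c0=2 → after 3×micro: 0; S1 reads c0=0 → after 2×micro: 3 ⇒ (c0=0, c1=3)
macro 6: S0 reads c0=0 → after 3×micro: 2; S1 reads c0=2 → after 2×micro: 3 ⇒ (c0=2, c1=3)
macro 7: S0 reads c0=2 → after 3×micro: 0; S1 reads c0=0 → after 2×micro: 3 ⇒ (c0=0, c1=3)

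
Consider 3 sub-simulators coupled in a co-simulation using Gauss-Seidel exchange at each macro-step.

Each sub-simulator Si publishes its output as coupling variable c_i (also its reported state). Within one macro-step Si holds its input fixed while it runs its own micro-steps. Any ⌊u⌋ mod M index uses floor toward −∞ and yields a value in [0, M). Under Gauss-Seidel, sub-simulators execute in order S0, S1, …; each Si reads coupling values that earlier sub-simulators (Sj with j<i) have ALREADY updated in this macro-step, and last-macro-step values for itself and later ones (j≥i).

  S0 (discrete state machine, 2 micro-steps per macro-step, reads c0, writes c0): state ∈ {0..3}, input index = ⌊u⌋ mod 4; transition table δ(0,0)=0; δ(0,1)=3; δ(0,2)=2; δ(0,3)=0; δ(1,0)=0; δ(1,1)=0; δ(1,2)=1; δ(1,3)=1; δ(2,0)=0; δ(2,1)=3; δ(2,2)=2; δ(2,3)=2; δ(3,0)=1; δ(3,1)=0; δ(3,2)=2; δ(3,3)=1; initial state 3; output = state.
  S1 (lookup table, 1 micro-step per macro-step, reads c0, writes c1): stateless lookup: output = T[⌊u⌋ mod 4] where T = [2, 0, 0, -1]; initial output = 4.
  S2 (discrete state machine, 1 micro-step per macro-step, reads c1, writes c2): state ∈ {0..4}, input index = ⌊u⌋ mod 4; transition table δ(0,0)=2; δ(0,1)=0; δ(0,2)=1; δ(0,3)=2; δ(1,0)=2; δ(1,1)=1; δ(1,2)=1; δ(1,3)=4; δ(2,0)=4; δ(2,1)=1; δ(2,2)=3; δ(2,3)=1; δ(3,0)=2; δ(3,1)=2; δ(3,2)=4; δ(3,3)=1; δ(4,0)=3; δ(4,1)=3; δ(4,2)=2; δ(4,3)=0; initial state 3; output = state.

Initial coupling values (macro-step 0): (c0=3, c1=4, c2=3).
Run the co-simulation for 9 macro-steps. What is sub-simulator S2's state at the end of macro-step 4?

S2 state at macro-step 4 = 1

macro 1: S0 reads c0=3 → after 2×micro: 1; S1 reads c0=1 → after 1×micro: 0; S2 reads c1=0 → after 1×micro: 2 ⇒ (c0=1, c1=0, c2=2)
macro 2: S0 reads c0=1 → after 2×micro: 3; S1 reads c0=3 → after 1×micro: -1; S2 reads c1=-1 → after 1×micro: 1 ⇒ (c0=3, c1=-1, c2=1)
macro 3: S0 reads c0=3 → after 2×micro: 1; S1 reads c0=1 → after 1×micro: 0; S2 reads c1=0 → after 1×micro: 2 ⇒ (c0=1, c1=0, c2=2)
macro 4: S0 reads c0=1 → after 2×micro: 3; S1 reads c0=3 → after 1×micro: -1; S2 reads c1=-1 → after 1×micro: 1 ⇒ (c0=3, c1=-1, c2=1)
macro 5: S0 reads c0=3 → after 2×micro: 1; S1 reads c0=1 → after 1×micro: 0; S2 reads c1=0 → after 1×micro: 2 ⇒ (c0=1, c1=0, c2=2)
macro 6: S0 reads c0=1 → after 2×micro: 3; S1 reads c0=3 → after 1×micro: -1; S2 reads c1=-1 → after 1×micro: 1 ⇒ (c0=3, c1=-1, c2=1)
macro 7: S0 reads c0=3 → after 2×micro: 1; S1 reads c0=1 → after 1×micro: 0; S2 reads c1=0 → after 1×micro: 2 ⇒ (c0=1, c1=0, c2=2)
macro 8: S0 reads c0=1 → after 2×micro: 3; S1 reads c0=3 → after 1×micro: -1; S2 reads c1=-1 → after 1×micro: 1 ⇒ (c0=3, c1=-1, c2=1)
macro 9: S0 reads c0=3 → after 2×micro: 1; S1 reads c0=1 → after 1×micro: 0; S2 reads c1=0 → after 1×micro: 2 ⇒ (c0=1, c1=0, c2=2)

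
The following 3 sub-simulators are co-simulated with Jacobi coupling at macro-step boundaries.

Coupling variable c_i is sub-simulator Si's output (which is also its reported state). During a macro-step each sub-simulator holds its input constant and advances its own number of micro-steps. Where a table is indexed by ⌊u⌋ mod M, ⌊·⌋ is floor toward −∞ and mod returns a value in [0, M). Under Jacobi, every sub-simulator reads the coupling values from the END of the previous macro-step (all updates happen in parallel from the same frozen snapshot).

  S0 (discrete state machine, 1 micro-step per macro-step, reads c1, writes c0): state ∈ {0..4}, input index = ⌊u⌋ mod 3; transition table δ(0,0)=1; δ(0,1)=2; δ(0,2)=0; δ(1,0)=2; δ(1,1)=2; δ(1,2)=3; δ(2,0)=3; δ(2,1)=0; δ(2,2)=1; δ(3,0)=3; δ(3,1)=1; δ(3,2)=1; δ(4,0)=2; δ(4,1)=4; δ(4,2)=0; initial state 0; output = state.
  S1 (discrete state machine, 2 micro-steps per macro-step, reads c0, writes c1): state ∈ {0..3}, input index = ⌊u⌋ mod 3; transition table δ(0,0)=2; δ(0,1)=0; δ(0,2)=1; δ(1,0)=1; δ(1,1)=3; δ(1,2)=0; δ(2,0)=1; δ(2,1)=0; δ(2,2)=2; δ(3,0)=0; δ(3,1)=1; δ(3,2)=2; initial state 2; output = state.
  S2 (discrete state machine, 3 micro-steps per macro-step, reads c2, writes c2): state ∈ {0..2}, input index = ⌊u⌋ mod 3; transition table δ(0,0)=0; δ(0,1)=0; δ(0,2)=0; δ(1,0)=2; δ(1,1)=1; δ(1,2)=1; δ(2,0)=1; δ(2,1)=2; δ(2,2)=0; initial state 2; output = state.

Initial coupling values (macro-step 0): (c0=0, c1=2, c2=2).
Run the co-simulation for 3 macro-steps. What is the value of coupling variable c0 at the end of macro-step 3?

c0 at macro-step 3 = 0

macro 1: S0 reads c1=2 → after 1×micro: 0; S1 reads c0=0 → after 2×micro: 1; S2 reads c2=2 → after 3×micro: 0 ⇒ (c0=0, c1=1, c2=0)
macro 2: S0 reads c1=1 → after 1×micro: 2; S1 reads c0=0 → after 2×micro: 1; S2 reads c2=0 → after 3×micro: 0 ⇒ (c0=2, c1=1, c2=0)
macro 3: S0 reads c1=1 → after 1×micro: 0; S1 reads c0=2 → after 2×micro: 1; S2 reads c2=0 → after 3×micro: 0 ⇒ (c0=0, c1=1, c2=0)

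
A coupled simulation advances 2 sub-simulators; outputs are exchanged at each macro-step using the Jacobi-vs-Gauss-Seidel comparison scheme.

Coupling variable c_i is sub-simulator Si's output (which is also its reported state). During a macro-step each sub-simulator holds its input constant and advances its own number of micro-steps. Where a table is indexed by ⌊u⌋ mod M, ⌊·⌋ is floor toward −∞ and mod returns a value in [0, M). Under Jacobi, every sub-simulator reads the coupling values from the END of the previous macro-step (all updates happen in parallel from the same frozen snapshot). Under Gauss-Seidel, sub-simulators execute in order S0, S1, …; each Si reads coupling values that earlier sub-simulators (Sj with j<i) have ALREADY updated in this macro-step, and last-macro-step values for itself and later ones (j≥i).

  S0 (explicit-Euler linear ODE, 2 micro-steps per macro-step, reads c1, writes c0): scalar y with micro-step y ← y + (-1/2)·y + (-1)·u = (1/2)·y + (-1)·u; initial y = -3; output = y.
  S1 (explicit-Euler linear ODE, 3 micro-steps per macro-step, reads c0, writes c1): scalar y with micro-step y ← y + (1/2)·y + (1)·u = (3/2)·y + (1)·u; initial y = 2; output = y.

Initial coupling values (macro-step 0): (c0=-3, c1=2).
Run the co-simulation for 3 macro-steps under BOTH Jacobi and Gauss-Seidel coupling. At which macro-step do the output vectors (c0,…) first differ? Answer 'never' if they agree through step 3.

[Jacobi] macro 1: S0 reads c1=2 → after 2×micro: -15/4; S1 reads c0=-3 → after 3×micro: -15/2 ⇒ (c0=-15/4, c1=-15/2)
[Jacobi] macro 2: S0 reads c1=-15/2 → after 2×micro: 165/16; S1 reads c0=-15/4 → after 3×micro: -345/8 ⇒ (c0=165/16, c1=-345/8)
[Jacobi] macro 3: S0 reads c1=-345/8 → after 2×micro: 4305/64; S1 reads c0=165/16 → after 3×micro: -1545/16 ⇒ (c0=4305/64, c1=-1545/16)
[Gauss-Seidel] macro 1: S0 reads c1=2 → after 2×micro: -15/4; S1 reads c0=-15/4 → after 3×micro: -177/16 ⇒ (c0=-15/4, c1=-177/16)
[Gauss-Seidel] macro 2: S0 reads c1=-177/16 → after 2×micro: 501/32; S1 reads c0=501/32 → after 3×micro: 1185/32 ⇒ (c0=501/32, c1=1185/32)
[Gauss-Seidel] macro 3: S0 reads c1=1185/32 → after 2×micro: -6609/128; S1 reads c0=-6609/128 → after 3×micro: -61581/512 ⇒ (c0=-6609/128, c1=-61581/512)

first divergence at macro-step: 1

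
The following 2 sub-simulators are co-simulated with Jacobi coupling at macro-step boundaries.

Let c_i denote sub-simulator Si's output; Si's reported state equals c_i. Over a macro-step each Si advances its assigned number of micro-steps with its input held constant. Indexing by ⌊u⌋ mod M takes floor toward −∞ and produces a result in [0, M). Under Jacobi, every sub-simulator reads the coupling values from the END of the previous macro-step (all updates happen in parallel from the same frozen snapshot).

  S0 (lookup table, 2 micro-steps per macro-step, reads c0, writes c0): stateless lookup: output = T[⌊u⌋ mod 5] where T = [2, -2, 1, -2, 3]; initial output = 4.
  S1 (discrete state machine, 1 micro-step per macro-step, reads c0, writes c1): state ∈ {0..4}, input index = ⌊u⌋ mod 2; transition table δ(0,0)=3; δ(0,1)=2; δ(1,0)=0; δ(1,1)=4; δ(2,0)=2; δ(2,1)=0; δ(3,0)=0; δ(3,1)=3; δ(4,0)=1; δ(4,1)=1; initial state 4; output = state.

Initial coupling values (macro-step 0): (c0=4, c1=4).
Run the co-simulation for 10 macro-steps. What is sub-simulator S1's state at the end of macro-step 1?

macro 1: S0 reads c0=4 → after 2×micro: 3; S1 reads c0=4 → after 1×micro: 1 ⇒ (c0=3, c1=1)
macro 2: S0 reads c0=3 → after 2×micro: -2; S1 reads c0=3 → after 1×micro: 4 ⇒ (c0=-2, c1=4)
macro 3: S0 reads c0=-2 → after 2×micro: -2; S1 reads c0=-2 → after 1×micro: 1 ⇒ (c0=-2, c1=1)
macro 4: S0 reads c0=-2 → after 2×micro: -2; S1 reads c0=-2 → after 1×micro: 0 ⇒ (c0=-2, c1=0)
macro 5: S0 reads c0=-2 → after 2×micro: -2; S1 reads c0=-2 → after 1×micro: 3 ⇒ (c0=-2, c1=3)
macro 6: S0 reads c0=-2 → after 2×micro: -2; S1 reads c0=-2 → after 1×micro: 0 ⇒ (c0=-2, c1=0)
macro 7: S0 reads c0=-2 → after 2×micro: -2; S1 reads c0=-2 → after 1×micro: 3 ⇒ (c0=-2, c1=3)
macro 8: S0 reads c0=-2 → after 2×micro: -2; S1 reads c0=-2 → after 1×micro: 0 ⇒ (c0=-2, c1=0)
macro 9: S0 reads c0=-2 → after 2×micro: -2; S1 reads c0=-2 → after 1×micro: 3 ⇒ (c0=-2, c1=3)
macro 10: S0 reads c0=-2 → after 2×micro: -2; S1 reads c0=-2 → after 1×micro: 0 ⇒ (c0=-2, c1=0)

S1 state at macro-step 1 = 1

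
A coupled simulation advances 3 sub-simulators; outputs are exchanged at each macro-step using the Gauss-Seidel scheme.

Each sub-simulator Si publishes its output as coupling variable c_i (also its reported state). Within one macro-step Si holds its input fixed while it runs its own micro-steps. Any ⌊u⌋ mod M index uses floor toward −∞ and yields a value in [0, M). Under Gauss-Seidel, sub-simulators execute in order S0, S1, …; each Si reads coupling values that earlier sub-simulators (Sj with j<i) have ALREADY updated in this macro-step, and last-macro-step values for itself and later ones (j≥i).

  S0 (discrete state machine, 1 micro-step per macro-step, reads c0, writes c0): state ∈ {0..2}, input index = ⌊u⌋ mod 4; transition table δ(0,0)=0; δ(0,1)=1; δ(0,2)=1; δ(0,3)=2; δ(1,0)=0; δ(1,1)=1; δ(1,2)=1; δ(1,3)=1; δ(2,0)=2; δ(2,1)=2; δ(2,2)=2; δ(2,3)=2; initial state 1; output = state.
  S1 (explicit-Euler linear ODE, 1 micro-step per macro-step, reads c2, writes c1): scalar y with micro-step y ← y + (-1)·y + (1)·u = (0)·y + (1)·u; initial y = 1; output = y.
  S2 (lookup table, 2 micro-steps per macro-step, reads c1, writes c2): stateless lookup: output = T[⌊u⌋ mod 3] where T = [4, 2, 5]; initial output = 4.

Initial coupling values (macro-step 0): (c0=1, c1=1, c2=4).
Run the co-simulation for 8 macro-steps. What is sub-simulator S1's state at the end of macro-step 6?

S1 state at macro-step 6 = 5

macro 1: S0 reads c0=1 → after 1×micro: 1; S1 reads c2=4 → after 1×micro: 4; S2 reads c1=4 → after 2×micro: 2 ⇒ (c0=1, c1=4, c2=2)
macro 2: S0 reads c0=1 → after 1×micro: 1; S1 reads c2=2 → after 1×micro: 2; S2 reads c1=2 → after 2×micro: 5 ⇒ (c0=1, c1=2, c2=5)
macro 3: S0 reads c0=1 → after 1×micro: 1; S1 reads c2=5 → after 1×micro: 5; S2 reads c1=5 → after 2×micro: 5 ⇒ (c0=1, c1=5, c2=5)
macro 4: S0 reads c0=1 → after 1×micro: 1; S1 reads c2=5 → after 1×micro: 5; S2 reads c1=5 → after 2×micro: 5 ⇒ (c0=1, c1=5, c2=5)
macro 5: S0 reads c0=1 → after 1×micro: 1; S1 reads c2=5 → after 1×micro: 5; S2 reads c1=5 → after 2×micro: 5 ⇒ (c0=1, c1=5, c2=5)
macro 6: S0 reads c0=1 → after 1×micro: 1; S1 reads c2=5 → after 1×micro: 5; S2 reads c1=5 → after 2×micro: 5 ⇒ (c0=1, c1=5, c2=5)
macro 7: S0 reads c0=1 → after 1×micro: 1; S1 reads c2=5 → after 1×micro: 5; S2 reads c1=5 → after 2×micro: 5 ⇒ (c0=1, c1=5, c2=5)
macro 8: S0 reads c0=1 → after 1×micro: 1; S1 reads c2=5 → after 1×micro: 5; S2 reads c1=5 → after 2×micro: 5 ⇒ (c0=1, c1=5, c2=5)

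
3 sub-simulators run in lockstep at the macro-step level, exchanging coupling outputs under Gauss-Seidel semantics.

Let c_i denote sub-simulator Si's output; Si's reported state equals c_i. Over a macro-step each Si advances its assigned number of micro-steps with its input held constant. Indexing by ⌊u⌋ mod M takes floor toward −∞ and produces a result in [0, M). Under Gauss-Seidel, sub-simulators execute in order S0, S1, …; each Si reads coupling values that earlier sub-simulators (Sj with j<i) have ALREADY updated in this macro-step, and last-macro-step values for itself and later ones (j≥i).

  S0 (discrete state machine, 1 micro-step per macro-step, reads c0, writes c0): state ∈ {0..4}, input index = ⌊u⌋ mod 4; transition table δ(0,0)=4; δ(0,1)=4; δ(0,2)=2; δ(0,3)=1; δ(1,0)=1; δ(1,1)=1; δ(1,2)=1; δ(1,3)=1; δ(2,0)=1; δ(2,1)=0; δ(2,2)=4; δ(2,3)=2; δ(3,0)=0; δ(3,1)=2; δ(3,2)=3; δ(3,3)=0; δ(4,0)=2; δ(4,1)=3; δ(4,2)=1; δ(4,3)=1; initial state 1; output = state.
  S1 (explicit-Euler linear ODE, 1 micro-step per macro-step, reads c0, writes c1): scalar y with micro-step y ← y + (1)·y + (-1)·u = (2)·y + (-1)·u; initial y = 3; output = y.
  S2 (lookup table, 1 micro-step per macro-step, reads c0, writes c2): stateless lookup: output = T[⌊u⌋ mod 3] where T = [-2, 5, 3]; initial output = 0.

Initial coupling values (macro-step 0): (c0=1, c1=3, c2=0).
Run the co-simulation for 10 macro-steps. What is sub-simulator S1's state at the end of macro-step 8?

S1 state at macro-step 8 = 513

macro 1: S0 reads c0=1 → after 1×micro: 1; S1 reads c0=1 → after 1×micro: 5; S2 reads c0=1 → after 1×micro: 5 ⇒ (c0=1, c1=5, c2=5)
macro 2: S0 reads c0=1 → after 1×micro: 1; S1 reads c0=1 → after 1×micro: 9; S2 reads c0=1 → after 1×micro: 5 ⇒ (c0=1, c1=9, c2=5)
macro 3: S0 reads c0=1 → after 1×micro: 1; S1 reads c0=1 → after 1×micro: 17; S2 reads c0=1 → after 1×micro: 5 ⇒ (c0=1, c1=17, c2=5)
macro 4: S0 reads c0=1 → after 1×micro: 1; S1 reads c0=1 → after 1×micro: 33; S2 reads c0=1 → after 1×micro: 5 ⇒ (c0=1, c1=33, c2=5)
macro 5: S0 reads c0=1 → after 1×micro: 1; S1 reads c0=1 → after 1×micro: 65; S2 reads c0=1 → after 1×micro: 5 ⇒ (c0=1, c1=65, c2=5)
macro 6: S0 reads c0=1 → after 1×micro: 1; S1 reads c0=1 → after 1×micro: 129; S2 reads c0=1 → after 1×micro: 5 ⇒ (c0=1, c1=129, c2=5)
macro 7: S0 reads c0=1 → after 1×micro: 1; S1 reads c0=1 → after 1×micro: 257; S2 reads c0=1 → after 1×micro: 5 ⇒ (c0=1, c1=257, c2=5)
macro 8: S0 reads c0=1 → after 1×micro: 1; S1 reads c0=1 → after 1×micro: 513; S2 reads c0=1 → after 1×micro: 5 ⇒ (c0=1, c1=513, c2=5)
macro 9: S0 reads c0=1 → after 1×micro: 1; S1 reads c0=1 → after 1×micro: 1025; S2 reads c0=1 → after 1×micro: 5 ⇒ (c0=1, c1=1025, c2=5)
macro 10: S0 reads c0=1 → after 1×micro: 1; S1 reads c0=1 → after 1×micro: 2049; S2 reads c0=1 → after 1×micro: 5 ⇒ (c0=1, c1=2049, c2=5)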